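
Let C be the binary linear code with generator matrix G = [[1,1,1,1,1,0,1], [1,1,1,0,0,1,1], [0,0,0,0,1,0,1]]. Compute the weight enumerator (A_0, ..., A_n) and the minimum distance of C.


Weight distribution: A_0 = 1, A_2 = 1, A_3 = 2, A_4 = 1, A_5 = 2, A_6 = 1. Minimum distance d = 2.

Enumerate all 2^3 = 8 messages m ∈ F_2^3.
For each, compute codeword c = mG in F_2^7, then tally its weight.
  m = 000 → c = 0000000, weight = 0.
  m = 100 → c = 1111101, weight = 6.
  m = 010 → c = 1110011, weight = 5.
  m = 110 → c = 0001110, weight = 3.
  m = 001 → c = 0000101, weight = 2.
  m = 101 → c = 1111000, weight = 4.
  m = 011 → c = 1110110, weight = 5.
  m = 111 → c = 0001011, weight = 3.
Tally weights:
  weight 0: 1 codewords.
  weight 2: 1 codewords.
  weight 3: 2 codewords.
  weight 4: 1 codewords.
  weight 5: 2 codewords.
  weight 6: 1 codewords.
Minimum distance d = smallest w > 0 with A_w > 0 = 2.
Sanity: Σ A_w = 8 = 2^3 = 8 ✓.


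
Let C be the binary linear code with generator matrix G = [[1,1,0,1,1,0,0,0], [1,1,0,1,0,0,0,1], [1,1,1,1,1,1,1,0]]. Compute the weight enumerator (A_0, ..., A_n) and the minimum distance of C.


Weight distribution: A_0 = 1, A_2 = 1, A_3 = 1, A_4 = 2, A_5 = 1, A_7 = 2. Minimum distance d = 2.

Enumerate all 2^3 = 8 messages m ∈ F_2^3.
For each, compute codeword c = mG in F_2^8, then tally its weight.
  m = 000 → c = 00000000, weight = 0.
  m = 100 → c = 11011000, weight = 4.
  m = 010 → c = 11010001, weight = 4.
  m = 110 → c = 00001001, weight = 2.
  m = 001 → c = 11111110, weight = 7.
  m = 101 → c = 00100110, weight = 3.
  m = 011 → c = 00101111, weight = 5.
  m = 111 → c = 11110111, weight = 7.
Tally weights:
  weight 0: 1 codewords.
  weight 2: 1 codewords.
  weight 3: 1 codewords.
  weight 4: 2 codewords.
  weight 5: 1 codewords.
  weight 7: 2 codewords.
Minimum distance d = smallest w > 0 with A_w > 0 = 2.
Sanity: Σ A_w = 8 = 2^3 = 8 ✓.


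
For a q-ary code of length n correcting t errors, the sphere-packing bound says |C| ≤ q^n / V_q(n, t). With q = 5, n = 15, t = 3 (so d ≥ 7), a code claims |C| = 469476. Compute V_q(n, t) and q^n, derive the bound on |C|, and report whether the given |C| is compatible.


V_q(n, t) = 30861, q^n = 30517578125, Hamming bound = 988871, |C| = 469476 ≤ bound (satisfied).

Step 1: Compute V_q(n, t) = Σ_{j=0}^3 C(n, j) (q−1)^j.
  j = 0: C(15,0)·(4)^0 = 1·1 = 1.
  j = 1: C(15,1)·(4)^1 = 15·4 = 60.
  j = 2: C(15,2)·(4)^2 = 105·16 = 1680.
  j = 3: C(15,3)·(4)^3 = 455·64 = 29120.
  V_q(n, t) = 1 + 60 + 1680 + 29120 = 30861.
Step 2: q^n = 5^15 = 30517578125.
Step 3: Hamming bound ⌊q^n / V_q(n,t)⌋ = ⌊30517578125/30861⌋ = 988871.
Step 4: Compare |C| = 469476 to 988871: satisfied.
The claimed |C| lies below the Hamming bound.


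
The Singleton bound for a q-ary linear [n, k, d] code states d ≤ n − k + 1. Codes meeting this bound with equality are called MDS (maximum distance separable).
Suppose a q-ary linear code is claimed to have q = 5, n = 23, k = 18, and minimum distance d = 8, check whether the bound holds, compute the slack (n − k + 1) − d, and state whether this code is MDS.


Singleton RHS = n − k + 1 = 6, slack = -2, bound violated (no such code; not MDS).

Singleton bound: d ≤ n − k + 1.
Here n = 23, k = 18, so n − k + 1 = 6.
Given d = 8, check d ≤ 6: NO.
Slack = (n − k + 1) − d = -2.
The slack is negative: d = 8 exceeds n − k + 1 = 6 by 2, so the Singleton bound is violated and no linear [23, 18, 8]_5 code can exist. In particular it is not MDS (MDS requires d = n − k + 1 exactly).
Description: the claimed parameters are [23, 18, 8]_5; such a code would be impossible (violates the Singleton bound).


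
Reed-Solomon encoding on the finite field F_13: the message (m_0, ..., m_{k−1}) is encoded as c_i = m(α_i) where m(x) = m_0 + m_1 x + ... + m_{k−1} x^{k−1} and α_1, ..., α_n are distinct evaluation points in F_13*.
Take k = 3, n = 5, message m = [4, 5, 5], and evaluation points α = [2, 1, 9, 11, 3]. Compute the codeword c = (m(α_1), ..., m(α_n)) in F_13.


c = [8, 1, 12, 1, 12]

Message polynomial: m(x) = 4 + 5·x + 5·x^2 (mod 13).
For each evaluation point α_i, compute m(α_i) mod 13:
  α_1 = 2: Horner steps 5 → 2 → 8, so m(2) = 8.
  α_2 = 1: Horner steps 5 → 10 → 1, so m(1) = 1.
  α_3 = 9: Horner steps 5 → 11 → 12, so m(9) = 12.
  α_4 = 11: Horner steps 5 → 8 → 1, so m(11) = 1.
  α_5 = 3: Horner steps 5 → 7 → 12, so m(3) = 12.
Codeword c = [8, 1, 12, 1, 12] ∈ F_13^5.


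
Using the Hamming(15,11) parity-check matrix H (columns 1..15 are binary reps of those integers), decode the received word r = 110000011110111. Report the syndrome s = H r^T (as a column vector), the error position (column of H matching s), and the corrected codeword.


s = (1, 1, 1, 1)^T, error position = 15, corrected codeword c = 110000011110110

Compute s = H r^T mod 2 one row at a time:
  s_1 = 1 + 1 + 1 + 1 + 0 + 1 + 1 + 1 = 7 ≡ 1 (mod 2).
  s_2 = 0 + 0 + 0 + 0 + 0 + 1 + 1 + 1 = 3 ≡ 1 (mod 2).
  s_3 = 1 + 0 + 0 + 0 + 1 + 1 + 1 + 1 = 5 ≡ 1 (mod 2).
  s_4 = 1 + 0 + 0 + 0 + 1 + 1 + 1 + 1 = 5 ≡ 1 (mod 2).
s = (1, 1, 1, 1)^T — this equals column 15 of H (binary 1111), so error is at position 15.
Correct: flip bit 15 of r = 110000011110111 to get c = 110000011110110.


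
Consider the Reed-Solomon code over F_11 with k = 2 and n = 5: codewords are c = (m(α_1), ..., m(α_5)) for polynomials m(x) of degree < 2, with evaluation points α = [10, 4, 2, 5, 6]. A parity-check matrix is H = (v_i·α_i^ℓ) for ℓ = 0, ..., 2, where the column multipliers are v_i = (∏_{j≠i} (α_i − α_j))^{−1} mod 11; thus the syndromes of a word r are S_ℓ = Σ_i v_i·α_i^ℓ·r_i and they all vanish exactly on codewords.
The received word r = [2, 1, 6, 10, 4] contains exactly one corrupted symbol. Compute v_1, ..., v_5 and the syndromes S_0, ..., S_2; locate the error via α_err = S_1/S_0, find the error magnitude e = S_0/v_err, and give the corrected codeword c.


S = (2, 8, 10), error at position 2, error magnitude e = 7, c = [2, 5, 6, 10, 4].

Step 1: column multipliers v_i = (∏_{j≠i}(α_i − α_j))^{−1} mod 11.
  i = 1 (α = 10): (10−4)(10−2)(10−5)(10−6) = 6·8·5·4 = 960 ≡ 3, so v_1 = 3^{−1} = 4 (mod 11).
  i = 2 (α = 4): (4−10)(4−2)(4−5)(4−6) = (−6)·2·(−1)·(−2) = −24 ≡ 9, so v_2 = 9^{−1} = 5 (mod 11).
  i = 3 (α = 2): (2−10)(2−4)(2−5)(2−6) = (−8)·(−2)·(−3)·(−4) = 192 ≡ 5, so v_3 = 5^{−1} = 9 (mod 11).
  i = 4 (α = 5): (5−10)(5−4)(5−2)(5−6) = (−5)·1·3·(−1) = 15 ≡ 4, so v_4 = 4^{−1} = 3 (mod 11).
  i = 5 (α = 6): (6−10)(6−4)(6−2)(6−5) = (−4)·2·4·1 = −32 ≡ 1, so v_5 = 1^{−1} = 1 (mod 11).
  v = [4, 5, 9, 3, 1].
Step 2: syndromes of r = [2, 1, 6, 10, 4] (all sums mod 11).
  S_0 = Σ v_i r_i = 4·2 + 5·1 + 9·6 + 3·10 + 1·4 = 101 ≡ 2.
  S_1 = Σ v_i α_i r_i = 4·10·2 + 5·4·1 + 9·2·6 + 3·5·10 + 1·6·4 = 382 ≡ 8.
  α_i^2 mod 11 = [1, 5, 4, 3, 3].
  S_2 = Σ v_i α_i^2 r_i = 4·1·2 + 5·5·1 + 9·4·6 + 3·3·10 + 1·3·4 = 351 ≡ 10.
  S = (2, 8, 10) ≠ 0, so r is not a codeword (an error is present).
Step 3: locate the error. For a single error e at position i, S_ℓ = v_i·e·α_i^ℓ, so α_err = S_1/S_0.
  S_0^{−1} = 2^{−1} = 6 (mod 11), so α_err = 8·6 = 48 ≡ 4 = α_2. Error position i = 2.
  Consistency check: S_2/S_1 = 10·7 = 70 ≡ 4 = α_err ✓ (single-error assumption holds).
Step 4: error magnitude e = S_0/v_2 = S_0·∏_{j≠2}(α_2 − α_j) = 2·9 = 18 ≡ 7 (mod 11).
Step 5: correct position 2: c_2 = r_2 − e = 1 − 7 ≡ 5 (mod 11). Hence c = [2, 5, 6, 10, 4].
  Check: interpolating c through the α_i gives m(x) = 7 + 5·x (degree < 2) with m(α_i) = c_i for every i, so c is indeed a codeword.


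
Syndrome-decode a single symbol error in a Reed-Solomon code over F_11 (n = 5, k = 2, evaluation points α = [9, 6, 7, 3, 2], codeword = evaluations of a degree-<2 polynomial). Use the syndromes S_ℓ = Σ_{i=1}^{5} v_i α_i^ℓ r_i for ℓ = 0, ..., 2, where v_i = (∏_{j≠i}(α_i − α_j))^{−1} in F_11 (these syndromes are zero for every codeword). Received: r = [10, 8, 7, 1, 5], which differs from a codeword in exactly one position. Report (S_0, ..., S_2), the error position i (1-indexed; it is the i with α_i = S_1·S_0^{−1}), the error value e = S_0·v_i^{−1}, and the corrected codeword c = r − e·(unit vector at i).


S = (10, 5, 8), error at position 2, error magnitude e = 8, c = [10, 0, 7, 1, 5].

Step 1: column multipliers v_i = (∏_{j≠i}(α_i − α_j))^{−1} mod 11.
  i = 1 (α = 9): (9−6)(9−7)(9−3)(9−2) = 3·2·6·7 = 252 ≡ 10, so v_1 = 10^{−1} = 10 (mod 11).
  i = 2 (α = 6): (6−9)(6−7)(6−3)(6−2) = (−3)·(−1)·3·4 = 36 ≡ 3, so v_2 = 3^{−1} = 4 (mod 11).
  i = 3 (α = 7): (7−9)(7−6)(7−3)(7−2) = (−2)·1·4·5 = −40 ≡ 4, so v_3 = 4^{−1} = 3 (mod 11).
  i = 4 (α = 3): (3−9)(3−6)(3−7)(3−2) = (−6)·(−3)·(−4)·1 = −72 ≡ 5, so v_4 = 5^{−1} = 9 (mod 11).
  i = 5 (α = 2): (2−9)(2−6)(2−7)(2−3) = (−7)·(−4)·(−5)·(−1) = 140 ≡ 8, so v_5 = 8^{−1} = 7 (mod 11).
  v = [10, 4, 3, 9, 7].
Step 2: syndromes of r = [10, 8, 7, 1, 5] (all sums mod 11).
  S_0 = Σ v_i r_i = 10·10 + 4·8 + 3·7 + 9·1 + 7·5 = 197 ≡ 10.
  S_1 = Σ v_i α_i r_i = 10·9·10 + 4·6·8 + 3·7·7 + 9·3·1 + 7·2·5 = 1336 ≡ 5.
  α_i^2 mod 11 = [4, 3, 5, 9, 4].
  S_2 = Σ v_i α_i^2 r_i = 10·4·10 + 4·3·8 + 3·5·7 + 9·9·1 + 7·4·5 = 822 ≡ 8.
  S = (10, 5, 8) ≠ 0, so r is not a codeword (an error is present).
Step 3: locate the error. For a single error e at position i, S_ℓ = v_i·e·α_i^ℓ, so α_err = S_1/S_0.
  S_0^{−1} = 10^{−1} = 10 (mod 11), so α_err = 5·10 = 50 ≡ 6 = α_2. Error position i = 2.
  Consistency check: S_2/S_1 = 8·9 = 72 ≡ 6 = α_err ✓ (single-error assumption holds).
Step 4: error magnitude e = S_0/v_2 = S_0·∏_{j≠2}(α_2 − α_j) = 10·3 = 30 ≡ 8 (mod 11).
Step 5: correct position 2: c_2 = r_2 − e = 8 − 8 ≡ 0 (mod 11). Hence c = [10, 0, 7, 1, 5].
  Check: interpolating c through the α_i gives m(x) = 2 + 7·x (degree < 2) with m(α_i) = c_i for every i, so c is indeed a codeword.


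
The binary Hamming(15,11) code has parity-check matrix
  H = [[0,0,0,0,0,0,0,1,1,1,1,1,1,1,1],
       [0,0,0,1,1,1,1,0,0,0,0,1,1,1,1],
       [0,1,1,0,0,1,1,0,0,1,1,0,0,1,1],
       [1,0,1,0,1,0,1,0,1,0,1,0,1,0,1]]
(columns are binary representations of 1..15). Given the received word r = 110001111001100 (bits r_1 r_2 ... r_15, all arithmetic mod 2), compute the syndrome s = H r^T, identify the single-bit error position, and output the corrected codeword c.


s = (0, 0, 1, 0)^T, error position = 2, corrected codeword c = 100001111001100

Compute s = H r^T mod 2 one row at a time:
  s_1 = 1 + 1 + 0 + 0 + 1 + 1 + 0 + 0 = 4 ≡ 0 (mod 2).
  s_2 = 0 + 0 + 1 + 1 + 1 + 1 + 0 + 0 = 4 ≡ 0 (mod 2).
  s_3 = 1 + 0 + 1 + 1 + 0 + 0 + 0 + 0 = 3 ≡ 1 (mod 2).
  s_4 = 1 + 0 + 0 + 1 + 1 + 0 + 1 + 0 = 4 ≡ 0 (mod 2).
s = (0, 0, 1, 0)^T — this equals column 2 of H (binary 0010), so error is at position 2.
Correct: flip bit 2 of r = 110001111001100 to get c = 100001111001100.


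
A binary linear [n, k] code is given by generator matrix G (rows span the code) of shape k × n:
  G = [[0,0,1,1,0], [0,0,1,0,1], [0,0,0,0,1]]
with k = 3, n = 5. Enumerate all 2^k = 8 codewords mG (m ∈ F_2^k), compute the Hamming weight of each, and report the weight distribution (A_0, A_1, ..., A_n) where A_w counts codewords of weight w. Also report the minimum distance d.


Weight distribution: A_0 = 1, A_1 = 3, A_2 = 3, A_3 = 1. Minimum distance d = 1.

Enumerate all 2^3 = 8 messages m ∈ F_2^3.
For each, compute codeword c = mG in F_2^5, then tally its weight.
  m = 000 → c = 00000, weight = 0.
  m = 100 → c = 00110, weight = 2.
  m = 010 → c = 00101, weight = 2.
  m = 110 → c = 00011, weight = 2.
  m = 001 → c = 00001, weight = 1.
  m = 101 → c = 00111, weight = 3.
  m = 011 → c = 00100, weight = 1.
  m = 111 → c = 00010, weight = 1.
Tally weights:
  weight 0: 1 codewords.
  weight 1: 3 codewords.
  weight 2: 3 codewords.
  weight 3: 1 codewords.
Minimum distance d = smallest w > 0 with A_w > 0 = 1.
Sanity: Σ A_w = 8 = 2^3 = 8 ✓.


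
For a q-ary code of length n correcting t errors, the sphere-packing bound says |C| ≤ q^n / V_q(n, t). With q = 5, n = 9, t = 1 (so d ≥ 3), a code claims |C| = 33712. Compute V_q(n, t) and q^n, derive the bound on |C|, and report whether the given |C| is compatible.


V_q(n, t) = 37, q^n = 1953125, Hamming bound = 52787, |C| = 33712 ≤ bound (satisfied).

Step 1: Compute V_q(n, t) = Σ_{j=0}^1 C(n, j) (q−1)^j.
  j = 0: C(9,0)·(4)^0 = 1·1 = 1.
  j = 1: C(9,1)·(4)^1 = 9·4 = 36.
  V_q(n, t) = 1 + 36 = 37.
Step 2: q^n = 5^9 = 1953125.
Step 3: Hamming bound ⌊q^n / V_q(n,t)⌋ = ⌊1953125/37⌋ = 52787.
Step 4: Compare |C| = 33712 to 52787: satisfied.
The claimed |C| lies below the Hamming bound.


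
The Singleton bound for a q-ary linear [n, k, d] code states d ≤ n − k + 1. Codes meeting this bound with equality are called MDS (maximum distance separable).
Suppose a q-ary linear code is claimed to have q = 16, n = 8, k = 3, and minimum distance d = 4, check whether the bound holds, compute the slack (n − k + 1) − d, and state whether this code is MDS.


Singleton RHS = n − k + 1 = 6, slack = 2, bound satisfied, not MDS.

Singleton bound: d ≤ n − k + 1.
Here n = 8, k = 3, so n − k + 1 = 6.
Given d = 4, check d ≤ 6: YES.
Slack = (n − k + 1) − d = 2.
The code is NOT MDS (slack = 2 > 0).
Description: the claimed parameters are [8, 3, 4]_16; such a code would be non-MDS.


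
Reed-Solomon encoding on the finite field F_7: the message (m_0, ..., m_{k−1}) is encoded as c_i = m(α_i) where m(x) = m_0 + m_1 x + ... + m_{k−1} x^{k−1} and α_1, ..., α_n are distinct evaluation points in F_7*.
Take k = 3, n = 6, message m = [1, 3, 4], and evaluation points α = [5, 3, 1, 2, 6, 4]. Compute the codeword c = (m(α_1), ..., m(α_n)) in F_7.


c = [4, 4, 1, 2, 2, 0]

Message polynomial: m(x) = 1 + 3·x + 4·x^2 (mod 7).
For each evaluation point α_i, compute m(α_i) mod 7:
  α_1 = 5: Horner steps 4 → 2 → 4, so m(5) = 4.
  α_2 = 3: Horner steps 4 → 1 → 4, so m(3) = 4.
  α_3 = 1: Horner steps 4 → 0 → 1, so m(1) = 1.
  α_4 = 2: Horner steps 4 → 4 → 2, so m(2) = 2.
  α_5 = 6: Horner steps 4 → 6 → 2, so m(6) = 2.
  α_6 = 4: Horner steps 4 → 5 → 0, so m(4) = 0.
Codeword c = [4, 4, 1, 2, 2, 0] ∈ F_7^6.


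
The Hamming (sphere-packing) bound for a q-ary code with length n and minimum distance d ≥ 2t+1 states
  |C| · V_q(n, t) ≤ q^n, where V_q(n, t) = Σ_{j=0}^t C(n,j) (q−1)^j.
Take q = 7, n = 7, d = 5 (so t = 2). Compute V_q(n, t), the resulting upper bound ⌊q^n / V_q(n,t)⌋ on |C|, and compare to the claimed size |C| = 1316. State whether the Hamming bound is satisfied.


V_q(n, t) = 799, q^n = 823543, Hamming bound = 1030, |C| = 1316 > bound (violated).

Step 1: Compute V_q(n, t) = Σ_{j=0}^2 C(n, j) (q−1)^j.
  j = 0: C(7,0)·(6)^0 = 1·1 = 1.
  j = 1: C(7,1)·(6)^1 = 7·6 = 42.
  j = 2: C(7,2)·(6)^2 = 21·36 = 756.
  V_q(n, t) = 1 + 42 + 756 = 799.
Step 2: q^n = 7^7 = 823543.
Step 3: Hamming bound ⌊q^n / V_q(n,t)⌋ = ⌊823543/799⌋ = 1030.
Step 4: Compare |C| = 1316 to 1030: violated.
The claimed |C| lies above the Hamming bound, so no 7-ary code of length 7 with d ≥ 5 can have 1316 codewords.


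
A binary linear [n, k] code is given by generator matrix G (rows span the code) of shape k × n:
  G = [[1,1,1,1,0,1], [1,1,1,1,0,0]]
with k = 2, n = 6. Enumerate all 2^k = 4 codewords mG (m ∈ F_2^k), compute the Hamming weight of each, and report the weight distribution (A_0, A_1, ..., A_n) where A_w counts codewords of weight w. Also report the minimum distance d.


Weight distribution: A_0 = 1, A_1 = 1, A_4 = 1, A_5 = 1. Minimum distance d = 1.

Enumerate all 2^2 = 4 messages m ∈ F_2^2.
For each, compute codeword c = mG in F_2^6, then tally its weight.
  m = 00 → c = 000000, weight = 0.
  m = 10 → c = 111101, weight = 5.
  m = 01 → c = 111100, weight = 4.
  m = 11 → c = 000001, weight = 1.
Tally weights:
  weight 0: 1 codewords.
  weight 1: 1 codewords.
  weight 4: 1 codewords.
  weight 5: 1 codewords.
Minimum distance d = smallest w > 0 with A_w > 0 = 1.
Sanity: Σ A_w = 4 = 2^2 = 4 ✓.


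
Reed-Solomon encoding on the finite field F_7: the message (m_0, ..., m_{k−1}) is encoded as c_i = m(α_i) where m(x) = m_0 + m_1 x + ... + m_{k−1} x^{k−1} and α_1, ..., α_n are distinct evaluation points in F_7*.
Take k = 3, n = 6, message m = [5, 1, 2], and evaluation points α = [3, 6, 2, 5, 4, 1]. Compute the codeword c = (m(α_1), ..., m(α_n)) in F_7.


c = [5, 6, 1, 4, 6, 1]

Message polynomial: m(x) = 5 + 1·x + 2·x^2 (mod 7).
For each evaluation point α_i, compute m(α_i) mod 7:
  α_1 = 3: Horner steps 2 → 0 → 5, so m(3) = 5.
  α_2 = 6: Horner steps 2 → 6 → 6, so m(6) = 6.
  α_3 = 2: Horner steps 2 → 5 → 1, so m(2) = 1.
  α_4 = 5: Horner steps 2 → 4 → 4, so m(5) = 4.
  α_5 = 4: Horner steps 2 → 2 → 6, so m(4) = 6.
  α_6 = 1: Horner steps 2 → 3 → 1, so m(1) = 1.
Codeword c = [5, 6, 1, 4, 6, 1] ∈ F_7^6.


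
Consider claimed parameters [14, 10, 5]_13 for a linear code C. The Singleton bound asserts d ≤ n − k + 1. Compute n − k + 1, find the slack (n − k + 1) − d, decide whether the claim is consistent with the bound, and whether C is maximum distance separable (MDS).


Singleton RHS = n − k + 1 = 5, slack = 0, bound satisfied, MDS.

Singleton bound: d ≤ n − k + 1.
Here n = 14, k = 10, so n − k + 1 = 5.
Given d = 5, check d ≤ 5: YES.
Slack = (n − k + 1) − d = 0.
The code is MDS (slack = 0).
Description: the claimed parameters are [14, 10, 5]_13; such a code would be MDS (meets Singleton bound).


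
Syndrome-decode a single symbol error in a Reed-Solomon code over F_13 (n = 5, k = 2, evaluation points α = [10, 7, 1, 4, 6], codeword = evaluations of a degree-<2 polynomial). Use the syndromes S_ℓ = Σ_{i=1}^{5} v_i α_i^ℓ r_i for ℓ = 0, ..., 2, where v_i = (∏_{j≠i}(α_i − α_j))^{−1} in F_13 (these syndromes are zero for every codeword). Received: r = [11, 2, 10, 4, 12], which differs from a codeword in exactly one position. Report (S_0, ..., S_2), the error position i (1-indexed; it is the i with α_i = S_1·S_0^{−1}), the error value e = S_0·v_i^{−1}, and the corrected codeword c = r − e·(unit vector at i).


S = (7, 2, 8), error at position 4, error magnitude e = 11, c = [11, 2, 10, 6, 12].

Step 1: column multipliers v_i = (∏_{j≠i}(α_i − α_j))^{−1} mod 13.
  i = 1 (α = 10): (10−7)(10−1)(10−4)(10−6) = 3·9·6·4 = 648 ≡ 11, so v_1 = 11^{−1} = 6 (mod 13).
  i = 2 (α = 7): (7−10)(7−1)(7−4)(7−6) = (−3)·6·3·1 = −54 ≡ 11, so v_2 = 11^{−1} = 6 (mod 13).
  i = 3 (α = 1): (1−10)(1−7)(1−4)(1−6) = (−9)·(−6)·(−3)·(−5) = 810 ≡ 4, so v_3 = 4^{−1} = 10 (mod 13).
  i = 4 (α = 4): (4−10)(4−7)(4−1)(4−6) = (−6)·(−3)·3·(−2) = −108 ≡ 9, so v_4 = 9^{−1} = 3 (mod 13).
  i = 5 (α = 6): (6−10)(6−7)(6−1)(6−4) = (−4)·(−1)·5·2 = 40 ≡ 1, so v_5 = 1^{−1} = 1 (mod 13).
  v = [6, 6, 10, 3, 1].
Step 2: syndromes of r = [11, 2, 10, 4, 12] (all sums mod 13).
  S_0 = Σ v_i r_i = 6·11 + 6·2 + 10·10 + 3·4 + 1·12 = 202 ≡ 7.
  S_1 = Σ v_i α_i r_i = 6·10·11 + 6·7·2 + 10·1·10 + 3·4·4 + 1·6·12 = 964 ≡ 2.
  α_i^2 mod 13 = [9, 10, 1, 3, 10].
  S_2 = Σ v_i α_i^2 r_i = 6·9·11 + 6·10·2 + 10·1·10 + 3·3·4 + 1·10·12 = 970 ≡ 8.
  S = (7, 2, 8) ≠ 0, so r is not a codeword (an error is present).
Step 3: locate the error. For a single error e at position i, S_ℓ = v_i·e·α_i^ℓ, so α_err = S_1/S_0.
  S_0^{−1} = 7^{−1} = 2 (mod 13), so α_err = 2·2 = 4 ≡ 4 = α_4. Error position i = 4.
  Consistency check: S_2/S_1 = 8·7 = 56 ≡ 4 = α_err ✓ (single-error assumption holds).
Step 4: error magnitude e = S_0/v_4 = S_0·∏_{j≠4}(α_4 − α_j) = 7·9 = 63 ≡ 11 (mod 13).
Step 5: correct position 4: c_4 = r_4 − e = 4 − 11 ≡ 6 (mod 13). Hence c = [11, 2, 10, 6, 12].
  Check: interpolating c through the α_i gives m(x) = 7 + 3·x (degree < 2) with m(α_i) = c_i for every i, so c is indeed a codeword.


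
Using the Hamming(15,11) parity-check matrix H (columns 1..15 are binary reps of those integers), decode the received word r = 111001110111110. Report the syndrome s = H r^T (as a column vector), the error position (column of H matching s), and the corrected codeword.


s = (0, 1, 1, 1)^T, error position = 7, corrected codeword c = 111001010111110

Compute s = H r^T mod 2 one row at a time:
  s_1 = 1 + 0 + 1 + 1 + 1 + 1 + 1 + 0 = 6 ≡ 0 (mod 2).
  s_2 = 0 + 0 + 1 + 1 + 1 + 1 + 1 + 0 = 5 ≡ 1 (mod 2).
  s_3 = 1 + 1 + 1 + 1 + 1 + 1 + 1 + 0 = 7 ≡ 1 (mod 2).
  s_4 = 1 + 1 + 0 + 1 + 0 + 1 + 1 + 0 = 5 ≡ 1 (mod 2).
s = (0, 1, 1, 1)^T — this equals column 7 of H (binary 0111), so error is at position 7.
Correct: flip bit 7 of r = 111001110111110 to get c = 111001010111110.


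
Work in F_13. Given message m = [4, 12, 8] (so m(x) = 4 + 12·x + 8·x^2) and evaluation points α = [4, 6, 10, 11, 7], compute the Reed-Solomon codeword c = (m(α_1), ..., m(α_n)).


c = [11, 0, 1, 12, 12]

Message polynomial: m(x) = 4 + 12·x + 8·x^2 (mod 13).
For each evaluation point α_i, compute m(α_i) mod 13:
  α_1 = 4: Horner steps 8 → 5 → 11, so m(4) = 11.
  α_2 = 6: Horner steps 8 → 8 → 0, so m(6) = 0.
  α_3 = 10: Horner steps 8 → 1 → 1, so m(10) = 1.
  α_4 = 11: Horner steps 8 → 9 → 12, so m(11) = 12.
  α_5 = 7: Horner steps 8 → 3 → 12, so m(7) = 12.
Codeword c = [11, 0, 1, 12, 12] ∈ F_13^5.


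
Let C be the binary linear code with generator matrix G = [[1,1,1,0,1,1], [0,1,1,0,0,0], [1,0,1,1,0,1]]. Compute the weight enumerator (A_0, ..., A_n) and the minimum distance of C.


Weight distribution: A_0 = 1, A_2 = 1, A_3 = 3, A_4 = 2, A_5 = 1. Minimum distance d = 2.

Enumerate all 2^3 = 8 messages m ∈ F_2^3.
For each, compute codeword c = mG in F_2^6, then tally its weight.
  m = 000 → c = 000000, weight = 0.
  m = 100 → c = 111011, weight = 5.
  m = 010 → c = 011000, weight = 2.
  m = 110 → c = 100011, weight = 3.
  m = 001 → c = 101101, weight = 4.
  m = 101 → c = 010110, weight = 3.
  m = 011 → c = 110101, weight = 4.
  m = 111 → c = 001110, weight = 3.
Tally weights:
  weight 0: 1 codewords.
  weight 2: 1 codewords.
  weight 3: 3 codewords.
  weight 4: 2 codewords.
  weight 5: 1 codewords.
Minimum distance d = smallest w > 0 with A_w > 0 = 2.
Sanity: Σ A_w = 8 = 2^3 = 8 ✓.


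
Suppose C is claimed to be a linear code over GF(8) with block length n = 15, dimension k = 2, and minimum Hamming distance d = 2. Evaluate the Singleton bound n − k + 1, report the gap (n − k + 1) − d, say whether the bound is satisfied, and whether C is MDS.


Singleton RHS = n − k + 1 = 14, slack = 12, bound satisfied, not MDS.

Singleton bound: d ≤ n − k + 1.
Here n = 15, k = 2, so n − k + 1 = 14.
Given d = 2, check d ≤ 14: YES.
Slack = (n − k + 1) − d = 12.
The code is NOT MDS (slack = 12 > 0).
Description: the claimed parameters are [15, 2, 2]_8; such a code would be non-MDS.


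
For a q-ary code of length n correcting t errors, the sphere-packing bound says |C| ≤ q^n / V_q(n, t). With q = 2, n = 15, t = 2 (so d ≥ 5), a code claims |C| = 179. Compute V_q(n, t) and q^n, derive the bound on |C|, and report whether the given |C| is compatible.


V_q(n, t) = 121, q^n = 32768, Hamming bound = 270, |C| = 179 ≤ bound (satisfied).

Step 1: Compute V_q(n, t) = Σ_{j=0}^2 C(n, j) (q−1)^j.
  j = 0: C(15,0)·(1)^0 = 1·1 = 1.
  j = 1: C(15,1)·(1)^1 = 15·1 = 15.
  j = 2: C(15,2)·(1)^2 = 105·1 = 105.
  V_q(n, t) = 1 + 15 + 105 = 121.
Step 2: q^n = 2^15 = 32768.
Step 3: Hamming bound ⌊q^n / V_q(n,t)⌋ = ⌊32768/121⌋ = 270.
Step 4: Compare |C| = 179 to 270: satisfied.
The claimed |C| lies below the Hamming bound.


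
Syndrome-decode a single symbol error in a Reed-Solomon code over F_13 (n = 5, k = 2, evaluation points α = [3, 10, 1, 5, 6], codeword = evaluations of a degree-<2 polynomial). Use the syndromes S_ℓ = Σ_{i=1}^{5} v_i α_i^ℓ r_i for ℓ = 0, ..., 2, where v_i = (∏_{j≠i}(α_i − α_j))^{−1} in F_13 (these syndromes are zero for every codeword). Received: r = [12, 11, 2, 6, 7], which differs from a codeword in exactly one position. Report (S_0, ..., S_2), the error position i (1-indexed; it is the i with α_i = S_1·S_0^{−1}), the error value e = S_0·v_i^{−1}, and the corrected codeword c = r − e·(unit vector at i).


S = (3, 9, 1), error at position 1, error magnitude e = 8, c = [4, 11, 2, 6, 7].

Step 1: column multipliers v_i = (∏_{j≠i}(α_i − α_j))^{−1} mod 13.
  i = 1 (α = 3): (3−10)(3−1)(3−5)(3−6) = (−7)·2·(−2)·(−3) = −84 ≡ 7, so v_1 = 7^{−1} = 2 (mod 13).
  i = 2 (α = 10): (10−3)(10−1)(10−5)(10−6) = 7·9·5·4 = 1260 ≡ 12, so v_2 = 12^{−1} = 12 (mod 13).
  i = 3 (α = 1): (1−3)(1−10)(1−5)(1−6) = (−2)·(−9)·(−4)·(−5) = 360 ≡ 9, so v_3 = 9^{−1} = 3 (mod 13).
  i = 4 (α = 5): (5−3)(5−10)(5−1)(5−6) = 2·(−5)·4·(−1) = 40 ≡ 1, so v_4 = 1^{−1} = 1 (mod 13).
  i = 5 (α = 6): (6−3)(6−10)(6−1)(6−5) = 3·(−4)·5·1 = −60 ≡ 5, so v_5 = 5^{−1} = 8 (mod 13).
  v = [2, 12, 3, 1, 8].
Step 2: syndromes of r = [12, 11, 2, 6, 7] (all sums mod 13).
  S_0 = Σ v_i r_i = 2·12 + 12·11 + 3·2 + 1·6 + 8·7 = 224 ≡ 3.
  S_1 = Σ v_i α_i r_i = 2·3·12 + 12·10·11 + 3·1·2 + 1·5·6 + 8·6·7 = 1764 ≡ 9.
  α_i^2 mod 13 = [9, 9, 1, 12, 10].
  S_2 = Σ v_i α_i^2 r_i = 2·9·12 + 12·9·11 + 3·1·2 + 1·12·6 + 8·10·7 = 2042 ≡ 1.
  S = (3, 9, 1) ≠ 0, so r is not a codeword (an error is present).
Step 3: locate the error. For a single error e at position i, S_ℓ = v_i·e·α_i^ℓ, so α_err = S_1/S_0.
  S_0^{−1} = 3^{−1} = 9 (mod 13), so α_err = 9·9 = 81 ≡ 3 = α_1. Error position i = 1.
  Consistency check: S_2/S_1 = 1·3 = 3 ≡ 3 = α_err ✓ (single-error assumption holds).
Step 4: error magnitude e = S_0/v_1 = S_0·∏_{j≠1}(α_1 − α_j) = 3·7 = 21 ≡ 8 (mod 13).
Step 5: correct position 1: c_1 = r_1 − e = 12 − 8 ≡ 4 (mod 13). Hence c = [4, 11, 2, 6, 7].
  Check: interpolating c through the α_i gives m(x) = 1 + 1·x (degree < 2) with m(α_i) = c_i for every i, so c is indeed a codeword.


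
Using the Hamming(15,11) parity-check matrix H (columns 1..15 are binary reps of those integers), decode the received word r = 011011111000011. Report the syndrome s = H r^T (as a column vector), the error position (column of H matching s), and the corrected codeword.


s = (0, 1, 0, 1)^T, error position = 5, corrected codeword c = 011001111000011

Compute s = H r^T mod 2 one row at a time:
  s_1 = 1 + 1 + 0 + 0 + 0 + 0 + 1 + 1 = 4 ≡ 0 (mod 2).
  s_2 = 0 + 1 + 1 + 1 + 0 + 0 + 1 + 1 = 5 ≡ 1 (mod 2).
  s_3 = 1 + 1 + 1 + 1 + 0 + 0 + 1 + 1 = 6 ≡ 0 (mod 2).
  s_4 = 0 + 1 + 1 + 1 + 1 + 0 + 0 + 1 = 5 ≡ 1 (mod 2).
s = (0, 1, 0, 1)^T — this equals column 5 of H (binary 0101), so error is at position 5.
Correct: flip bit 5 of r = 011011111000011 to get c = 011001111000011.


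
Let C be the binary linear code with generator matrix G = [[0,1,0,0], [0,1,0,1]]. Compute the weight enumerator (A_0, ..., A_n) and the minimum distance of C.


Weight distribution: A_0 = 1, A_1 = 2, A_2 = 1. Minimum distance d = 1.

Enumerate all 2^2 = 4 messages m ∈ F_2^2.
For each, compute codeword c = mG in F_2^4, then tally its weight.
  m = 00 → c = 0000, weight = 0.
  m = 10 → c = 0100, weight = 1.
  m = 01 → c = 0101, weight = 2.
  m = 11 → c = 0001, weight = 1.
Tally weights:
  weight 0: 1 codewords.
  weight 1: 2 codewords.
  weight 2: 1 codewords.
Minimum distance d = smallest w > 0 with A_w > 0 = 1.
Sanity: Σ A_w = 4 = 2^2 = 4 ✓.


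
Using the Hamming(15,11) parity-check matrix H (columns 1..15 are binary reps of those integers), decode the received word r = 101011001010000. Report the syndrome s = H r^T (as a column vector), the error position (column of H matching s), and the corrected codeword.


s = (0, 0, 1, 1)^T, error position = 3, corrected codeword c = 100011001010000

Compute s = H r^T mod 2 one row at a time:
  s_1 = 0 + 1 + 0 + 1 + 0 + 0 + 0 + 0 = 2 ≡ 0 (mod 2).
  s_2 = 0 + 1 + 1 + 0 + 0 + 0 + 0 + 0 = 2 ≡ 0 (mod 2).
  s_3 = 0 + 1 + 1 + 0 + 0 + 1 + 0 + 0 = 3 ≡ 1 (mod 2).
  s_4 = 1 + 1 + 1 + 0 + 1 + 1 + 0 + 0 = 5 ≡ 1 (mod 2).
s = (0, 0, 1, 1)^T — this equals column 3 of H (binary 0011), so error is at position 3.
Correct: flip bit 3 of r = 101011001010000 to get c = 100011001010000.


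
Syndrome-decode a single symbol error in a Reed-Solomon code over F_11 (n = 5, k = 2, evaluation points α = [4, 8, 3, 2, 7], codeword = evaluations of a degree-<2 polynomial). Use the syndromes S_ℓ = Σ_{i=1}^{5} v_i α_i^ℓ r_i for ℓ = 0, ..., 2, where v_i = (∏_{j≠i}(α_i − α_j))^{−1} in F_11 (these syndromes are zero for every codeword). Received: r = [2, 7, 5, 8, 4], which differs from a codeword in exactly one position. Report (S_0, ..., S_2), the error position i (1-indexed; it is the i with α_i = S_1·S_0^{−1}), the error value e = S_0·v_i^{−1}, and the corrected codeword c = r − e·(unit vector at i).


S = (5, 7, 1), error at position 2, error magnitude e = 6, c = [2, 1, 5, 8, 4].

Step 1: column multipliers v_i = (∏_{j≠i}(α_i − α_j))^{−1} mod 11.
  i = 1 (α = 4): (4−8)(4−3)(4−2)(4−7) = (−4)·1·2·(−3) = 24 ≡ 2, so v_1 = 2^{−1} = 6 (mod 11).
  i = 2 (α = 8): (8−4)(8−3)(8−2)(8−7) = 4·5·6·1 = 120 ≡ 10, so v_2 = 10^{−1} = 10 (mod 11).
  i = 3 (α = 3): (3−4)(3−8)(3−2)(3−7) = (−1)·(−5)·1·(−4) = −20 ≡ 2, so v_3 = 2^{−1} = 6 (mod 11).
  i = 4 (α = 2): (2−4)(2−8)(2−3)(2−7) = (−2)·(−6)·(−1)·(−5) = 60 ≡ 5, so v_4 = 5^{−1} = 9 (mod 11).
  i = 5 (α = 7): (7−4)(7−8)(7−3)(7−2) = 3·(−1)·4·5 = −60 ≡ 6, so v_5 = 6^{−1} = 2 (mod 11).
  v = [6, 10, 6, 9, 2].
Step 2: syndromes of r = [2, 7, 5, 8, 4] (all sums mod 11).
  S_0 = Σ v_i r_i = 6·2 + 10·7 + 6·5 + 9·8 + 2·4 = 192 ≡ 5.
  S_1 = Σ v_i α_i r_i = 6·4·2 + 10·8·7 + 6·3·5 + 9·2·8 + 2·7·4 = 898 ≡ 7.
  α_i^2 mod 11 = [5, 9, 9, 4, 5].
  S_2 = Σ v_i α_i^2 r_i = 6·5·2 + 10·9·7 + 6·9·5 + 9·4·8 + 2·5·4 = 1288 ≡ 1.
  S = (5, 7, 1) ≠ 0, so r is not a codeword (an error is present).
Step 3: locate the error. For a single error e at position i, S_ℓ = v_i·e·α_i^ℓ, so α_err = S_1/S_0.
  S_0^{−1} = 5^{−1} = 9 (mod 11), so α_err = 7·9 = 63 ≡ 8 = α_2. Error position i = 2.
  Consistency check: S_2/S_1 = 1·8 = 8 ≡ 8 = α_err ✓ (single-error assumption holds).
Step 4: error magnitude e = S_0/v_2 = S_0·∏_{j≠2}(α_2 − α_j) = 5·10 = 50 ≡ 6 (mod 11).
Step 5: correct position 2: c_2 = r_2 − e = 7 − 6 ≡ 1 (mod 11). Hence c = [2, 1, 5, 8, 4].
  Check: interpolating c through the α_i gives m(x) = 3 + 8·x (degree < 2) with m(α_i) = c_i for every i, so c is indeed a codeword.


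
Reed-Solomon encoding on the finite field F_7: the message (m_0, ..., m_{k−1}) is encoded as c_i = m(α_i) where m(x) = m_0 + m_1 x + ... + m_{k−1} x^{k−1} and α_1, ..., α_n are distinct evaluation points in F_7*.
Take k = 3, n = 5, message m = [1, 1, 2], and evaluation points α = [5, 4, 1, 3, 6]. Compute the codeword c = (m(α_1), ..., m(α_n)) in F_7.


c = [0, 2, 4, 1, 2]

Message polynomial: m(x) = 1 + 1·x + 2·x^2 (mod 7).
For each evaluation point α_i, compute m(α_i) mod 7:
  α_1 = 5: Horner steps 2 → 4 → 0, so m(5) = 0.
  α_2 = 4: Horner steps 2 → 2 → 2, so m(4) = 2.
  α_3 = 1: Horner steps 2 → 3 → 4, so m(1) = 4.
  α_4 = 3: Horner steps 2 → 0 → 1, so m(3) = 1.
  α_5 = 6: Horner steps 2 → 6 → 2, so m(6) = 2.
Codeword c = [0, 2, 4, 1, 2] ∈ F_7^5.


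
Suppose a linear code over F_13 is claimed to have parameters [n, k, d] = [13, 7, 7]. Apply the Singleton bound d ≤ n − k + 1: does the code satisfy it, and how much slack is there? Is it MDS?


Singleton RHS = n − k + 1 = 7, slack = 0, bound satisfied, MDS.

Singleton bound: d ≤ n − k + 1.
Here n = 13, k = 7, so n − k + 1 = 7.
Given d = 7, check d ≤ 7: YES.
Slack = (n − k + 1) − d = 0.
The code is MDS (slack = 0).
Description: the claimed parameters are [13, 7, 7]_13; such a code would be MDS (meets Singleton bound).


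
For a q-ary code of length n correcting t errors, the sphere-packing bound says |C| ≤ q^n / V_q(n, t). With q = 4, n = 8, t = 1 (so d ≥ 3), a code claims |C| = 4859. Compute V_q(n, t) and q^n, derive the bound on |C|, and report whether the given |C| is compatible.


V_q(n, t) = 25, q^n = 65536, Hamming bound = 2621, |C| = 4859 > bound (violated).

Step 1: Compute V_q(n, t) = Σ_{j=0}^1 C(n, j) (q−1)^j.
  j = 0: C(8,0)·(3)^0 = 1·1 = 1.
  j = 1: C(8,1)·(3)^1 = 8·3 = 24.
  V_q(n, t) = 1 + 24 = 25.
Step 2: q^n = 4^8 = 65536.
Step 3: Hamming bound ⌊q^n / V_q(n,t)⌋ = ⌊65536/25⌋ = 2621.
Step 4: Compare |C| = 4859 to 2621: violated.
The claimed |C| lies above the Hamming bound, so no 4-ary code of length 8 with d ≥ 3 can have 4859 codewords.


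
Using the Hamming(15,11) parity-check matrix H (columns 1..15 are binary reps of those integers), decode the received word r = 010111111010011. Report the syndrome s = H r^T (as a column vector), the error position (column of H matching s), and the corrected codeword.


s = (1, 0, 0, 1)^T, error position = 9, corrected codeword c = 010111110010011

Compute s = H r^T mod 2 one row at a time:
  s_1 = 1 + 1 + 0 + 1 + 0 + 0 + 1 + 1 = 5 ≡ 1 (mod 2).
  s_2 = 1 + 1 + 1 + 1 + 0 + 0 + 1 + 1 = 6 ≡ 0 (mod 2).
  s_3 = 1 + 0 + 1 + 1 + 0 + 1 + 1 + 1 = 6 ≡ 0 (mod 2).
  s_4 = 0 + 0 + 1 + 1 + 1 + 1 + 0 + 1 = 5 ≡ 1 (mod 2).
s = (1, 0, 0, 1)^T — this equals column 9 of H (binary 1001), so error is at position 9.
Correct: flip bit 9 of r = 010111111010011 to get c = 010111110010011.


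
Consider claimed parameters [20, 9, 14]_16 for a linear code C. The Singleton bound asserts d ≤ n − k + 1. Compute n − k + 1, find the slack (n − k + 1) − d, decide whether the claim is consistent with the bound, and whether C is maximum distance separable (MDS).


Singleton RHS = n − k + 1 = 12, slack = -2, bound violated (no such code; not MDS).

Singleton bound: d ≤ n − k + 1.
Here n = 20, k = 9, so n − k + 1 = 12.
Given d = 14, check d ≤ 12: NO.
Slack = (n − k + 1) − d = -2.
The slack is negative: d = 14 exceeds n − k + 1 = 12 by 2, so the Singleton bound is violated and no linear [20, 9, 14]_16 code can exist. In particular it is not MDS (MDS requires d = n − k + 1 exactly).
Description: the claimed parameters are [20, 9, 14]_16; such a code would be impossible (violates the Singleton bound).


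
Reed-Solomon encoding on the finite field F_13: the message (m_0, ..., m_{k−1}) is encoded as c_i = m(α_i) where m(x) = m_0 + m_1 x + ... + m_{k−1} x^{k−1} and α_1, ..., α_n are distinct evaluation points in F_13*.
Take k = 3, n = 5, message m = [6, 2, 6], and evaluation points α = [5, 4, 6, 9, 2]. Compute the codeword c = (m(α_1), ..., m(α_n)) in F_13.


c = [10, 6, 0, 3, 8]

Message polynomial: m(x) = 6 + 2·x + 6·x^2 (mod 13).
For each evaluation point α_i, compute m(α_i) mod 13:
  α_1 = 5: Horner steps 6 → 6 → 10, so m(5) = 10.
  α_2 = 4: Horner steps 6 → 0 → 6, so m(4) = 6.
  α_3 = 6: Horner steps 6 → 12 → 0, so m(6) = 0.
  α_4 = 9: Horner steps 6 → 4 → 3, so m(9) = 3.
  α_5 = 2: Horner steps 6 → 1 → 8, so m(2) = 8.
Codeword c = [10, 6, 0, 3, 8] ∈ F_13^5.


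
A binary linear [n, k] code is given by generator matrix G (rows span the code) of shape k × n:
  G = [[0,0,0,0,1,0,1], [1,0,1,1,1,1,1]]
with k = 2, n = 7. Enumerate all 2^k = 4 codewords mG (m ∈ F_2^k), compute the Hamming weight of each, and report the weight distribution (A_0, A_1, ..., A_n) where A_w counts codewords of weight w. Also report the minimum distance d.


Weight distribution: A_0 = 1, A_2 = 1, A_4 = 1, A_6 = 1. Minimum distance d = 2.

Enumerate all 2^2 = 4 messages m ∈ F_2^2.
For each, compute codeword c = mG in F_2^7, then tally its weight.
  m = 00 → c = 0000000, weight = 0.
  m = 10 → c = 0000101, weight = 2.
  m = 01 → c = 1011111, weight = 6.
  m = 11 → c = 1011010, weight = 4.
Tally weights:
  weight 0: 1 codewords.
  weight 2: 1 codewords.
  weight 4: 1 codewords.
  weight 6: 1 codewords.
Minimum distance d = smallest w > 0 with A_w > 0 = 2.
Sanity: Σ A_w = 4 = 2^2 = 4 ✓.


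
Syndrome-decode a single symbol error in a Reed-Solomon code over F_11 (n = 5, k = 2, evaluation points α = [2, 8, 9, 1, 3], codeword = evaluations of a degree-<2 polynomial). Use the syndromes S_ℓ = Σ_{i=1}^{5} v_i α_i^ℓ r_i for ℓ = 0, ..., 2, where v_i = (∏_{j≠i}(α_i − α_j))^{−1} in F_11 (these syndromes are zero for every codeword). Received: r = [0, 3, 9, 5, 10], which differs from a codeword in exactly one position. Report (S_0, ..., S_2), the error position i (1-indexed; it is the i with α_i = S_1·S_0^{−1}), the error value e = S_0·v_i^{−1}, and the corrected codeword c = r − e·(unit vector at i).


S = (3, 9, 5), error at position 5, error magnitude e = 4, c = [0, 3, 9, 5, 6].

Step 1: column multipliers v_i = (∏_{j≠i}(α_i − α_j))^{−1} mod 11.
  i = 1 (α = 2): (2−8)(2−9)(2−1)(2−3) = (−6)·(−7)·1·(−1) = −42 ≡ 2, so v_1 = 2^{−1} = 6 (mod 11).
  i = 2 (α = 8): (8−2)(8−9)(8−1)(8−3) = 6·(−1)·7·5 = −210 ≡ 10, so v_2 = 10^{−1} = 10 (mod 11).
  i = 3 (α = 9): (9−2)(9−8)(9−1)(9−3) = 7·1·8·6 = 336 ≡ 6, so v_3 = 6^{−1} = 2 (mod 11).
  i = 4 (α = 1): (1−2)(1−8)(1−9)(1−3) = (−1)·(−7)·(−8)·(−2) = 112 ≡ 2, so v_4 = 2^{−1} = 6 (mod 11).
  i = 5 (α = 3): (3−2)(3−8)(3−9)(3−1) = 1·(−5)·(−6)·2 = 60 ≡ 5, so v_5 = 5^{−1} = 9 (mod 11).
  v = [6, 10, 2, 6, 9].
Step 2: syndromes of r = [0, 3, 9, 5, 10] (all sums mod 11).
  S_0 = Σ v_i r_i = 6·0 + 10·3 + 2·9 + 6·5 + 9·10 = 168 ≡ 3.
  S_1 = Σ v_i α_i r_i = 6·2·0 + 10·8·3 + 2·9·9 + 6·1·5 + 9·3·10 = 702 ≡ 9.
  α_i^2 mod 11 = [4, 9, 4, 1, 9].
  S_2 = Σ v_i α_i^2 r_i = 6·4·0 + 10·9·3 + 2·4·9 + 6·1·5 + 9·9·10 = 1182 ≡ 5.
  S = (3, 9, 5) ≠ 0, so r is not a codeword (an error is present).
Step 3: locate the error. For a single error e at position i, S_ℓ = v_i·e·α_i^ℓ, so α_err = S_1/S_0.
  S_0^{−1} = 3^{−1} = 4 (mod 11), so α_err = 9·4 = 36 ≡ 3 = α_5. Error position i = 5.
  Consistency check: S_2/S_1 = 5·5 = 25 ≡ 3 = α_err ✓ (single-error assumption holds).
Step 4: error magnitude e = S_0/v_5 = S_0·∏_{j≠5}(α_5 − α_j) = 3·5 = 15 ≡ 4 (mod 11).
Step 5: correct position 5: c_5 = r_5 − e = 10 − 4 ≡ 6 (mod 11). Hence c = [0, 3, 9, 5, 6].
  Check: interpolating c through the α_i gives m(x) = 10 + 6·x (degree < 2) with m(α_i) = c_i for every i, so c is indeed a codeword.


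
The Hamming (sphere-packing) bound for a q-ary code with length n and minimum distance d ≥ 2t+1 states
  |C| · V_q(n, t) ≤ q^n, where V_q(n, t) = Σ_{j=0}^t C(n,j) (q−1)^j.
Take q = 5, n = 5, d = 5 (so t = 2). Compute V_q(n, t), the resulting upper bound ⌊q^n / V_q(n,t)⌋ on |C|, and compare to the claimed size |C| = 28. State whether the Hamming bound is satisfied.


V_q(n, t) = 181, q^n = 3125, Hamming bound = 17, |C| = 28 > bound (violated).

Step 1: Compute V_q(n, t) = Σ_{j=0}^2 C(n, j) (q−1)^j.
  j = 0: C(5,0)·(4)^0 = 1·1 = 1.
  j = 1: C(5,1)·(4)^1 = 5·4 = 20.
  j = 2: C(5,2)·(4)^2 = 10·16 = 160.
  V_q(n, t) = 1 + 20 + 160 = 181.
Step 2: q^n = 5^5 = 3125.
Step 3: Hamming bound ⌊q^n / V_q(n,t)⌋ = ⌊3125/181⌋ = 17.
Step 4: Compare |C| = 28 to 17: violated.
The claimed |C| lies above the Hamming bound, so no 5-ary code of length 5 with d ≥ 5 can have 28 codewords.


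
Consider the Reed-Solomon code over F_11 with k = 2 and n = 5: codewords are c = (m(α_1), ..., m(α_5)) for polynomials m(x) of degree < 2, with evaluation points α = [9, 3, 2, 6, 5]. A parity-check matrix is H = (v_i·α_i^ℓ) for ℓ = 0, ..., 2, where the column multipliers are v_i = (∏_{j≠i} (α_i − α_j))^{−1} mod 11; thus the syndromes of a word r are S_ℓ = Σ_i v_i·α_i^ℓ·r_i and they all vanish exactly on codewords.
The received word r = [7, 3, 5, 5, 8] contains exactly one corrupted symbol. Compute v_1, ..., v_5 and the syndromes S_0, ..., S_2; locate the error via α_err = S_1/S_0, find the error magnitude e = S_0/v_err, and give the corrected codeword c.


S = (3, 6, 1), error at position 3, error magnitude e = 10, c = [7, 3, 6, 5, 8].

Step 1: column multipliers v_i = (∏_{j≠i}(α_i − α_j))^{−1} mod 11.
  i = 1 (α = 9): (9−3)(9−2)(9−6)(9−5) = 6·7·3·4 = 504 ≡ 9, so v_1 = 9^{−1} = 5 (mod 11).
  i = 2 (α = 3): (3−9)(3−2)(3−6)(3−5) = (−6)·1·(−3)·(−2) = −36 ≡ 8, so v_2 = 8^{−1} = 7 (mod 11).
  i = 3 (α = 2): (2−9)(2−3)(2−6)(2−5) = (−7)·(−1)·(−4)·(−3) = 84 ≡ 7, so v_3 = 7^{−1} = 8 (mod 11).
  i = 4 (α = 6): (6−9)(6−3)(6−2)(6−5) = (−3)·3·4·1 = −36 ≡ 8, so v_4 = 8^{−1} = 7 (mod 11).
  i = 5 (α = 5): (5−9)(5−3)(5−2)(5−6) = (−4)·2·3·(−1) = 24 ≡ 2, so v_5 = 2^{−1} = 6 (mod 11).
  v = [5, 7, 8, 7, 6].
Step 2: syndromes of r = [7, 3, 5, 5, 8] (all sums mod 11).
  S_0 = Σ v_i r_i = 5·7 + 7·3 + 8·5 + 7·5 + 6·8 = 179 ≡ 3.
  S_1 = Σ v_i α_i r_i = 5·9·7 + 7·3·3 + 8·2·5 + 7·6·5 + 6·5·8 = 908 ≡ 6.
  α_i^2 mod 11 = [4, 9, 4, 3, 3].
  S_2 = Σ v_i α_i^2 r_i = 5·4·7 + 7·9·3 + 8·4·5 + 7·3·5 + 6·3·8 = 738 ≡ 1.
  S = (3, 6, 1) ≠ 0, so r is not a codeword (an error is present).
Step 3: locate the error. For a single error e at position i, S_ℓ = v_i·e·α_i^ℓ, so α_err = S_1/S_0.
  S_0^{−1} = 3^{−1} = 4 (mod 11), so α_err = 6·4 = 24 ≡ 2 = α_3. Error position i = 3.
  Consistency check: S_2/S_1 = 1·2 = 2 ≡ 2 = α_err ✓ (single-error assumption holds).
Step 4: error magnitude e = S_0/v_3 = S_0·∏_{j≠3}(α_3 − α_j) = 3·7 = 21 ≡ 10 (mod 11).
Step 5: correct position 3: c_3 = r_3 − e = 5 − 10 ≡ 6 (mod 11). Hence c = [7, 3, 6, 5, 8].
  Check: interpolating c through the α_i gives m(x) = 1 + 8·x (degree < 2) with m(α_i) = c_i for every i, so c is indeed a codeword.
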